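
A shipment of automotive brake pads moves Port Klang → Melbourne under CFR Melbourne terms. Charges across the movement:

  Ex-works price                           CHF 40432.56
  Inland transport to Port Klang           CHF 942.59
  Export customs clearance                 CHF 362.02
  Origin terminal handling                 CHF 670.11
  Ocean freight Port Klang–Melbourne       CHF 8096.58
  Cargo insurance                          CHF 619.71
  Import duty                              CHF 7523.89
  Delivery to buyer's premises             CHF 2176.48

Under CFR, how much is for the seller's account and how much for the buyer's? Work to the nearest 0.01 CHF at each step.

CFR: the seller pays costs through ocean freight to the destination port, but not insurance.
Seller's account: goods 40432.56 + inland to port 942.59 + export clearance 362.02 + origin terminal 670.11 + freight 8096.58 = 50503.86
Buyer's account: insurance 619.71 + duty 7523.89 + delivery 2176.48 = 10320.08

Seller: CHF 50503.86; buyer: CHF 10320.08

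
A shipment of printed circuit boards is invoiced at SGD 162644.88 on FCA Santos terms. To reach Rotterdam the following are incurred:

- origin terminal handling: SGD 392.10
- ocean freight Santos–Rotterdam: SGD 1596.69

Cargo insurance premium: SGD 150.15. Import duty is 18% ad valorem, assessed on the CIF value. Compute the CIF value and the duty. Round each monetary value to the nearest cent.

CIF value: SGD 164783.82; import duty: SGD 29661.09

CIF = FCA price + pre-shipment costs + freight + insurance
CIF = 162644.88 + 392.10 + 1596.69 + 150.15 = 164783.82
Import duty = 164783.82 × 18% = 29661.09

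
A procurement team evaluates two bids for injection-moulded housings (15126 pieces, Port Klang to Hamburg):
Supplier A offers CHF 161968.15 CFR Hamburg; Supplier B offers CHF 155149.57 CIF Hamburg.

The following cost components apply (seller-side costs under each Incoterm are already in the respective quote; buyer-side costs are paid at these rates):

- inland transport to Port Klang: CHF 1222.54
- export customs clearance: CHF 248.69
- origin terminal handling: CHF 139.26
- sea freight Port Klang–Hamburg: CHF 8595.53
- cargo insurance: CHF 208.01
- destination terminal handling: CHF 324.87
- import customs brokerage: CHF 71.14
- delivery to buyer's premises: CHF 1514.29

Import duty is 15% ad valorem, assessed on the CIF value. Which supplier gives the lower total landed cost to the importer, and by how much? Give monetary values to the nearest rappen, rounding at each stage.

Supplier B is cheaper by CHF 8080.57

Supplier A (CFR):
CIF value = CFR price + insurance = 161968.15 + 208.01 = 162176.16
Import duty = 162176.16 × 15% = 24326.42
Buyer bears (A): 208.01 + 324.87 + 71.14 + 1514.29 = 2118.31
Landed cost (A) = invoice 161968.15 + 2118.31 + duty 24326.42 = 188412.88
Supplier B (CIF):
The CIF price already equals the CIF value: 155149.57
Import duty = 155149.57 × 15% = 23272.44
Buyer bears (B): 324.87 + 71.14 + 1514.29 = 1910.30
Landed cost (B) = invoice 155149.57 + 1910.30 + duty 23272.44 = 180332.31
Difference = |188412.88 − 180332.31| = 8080.57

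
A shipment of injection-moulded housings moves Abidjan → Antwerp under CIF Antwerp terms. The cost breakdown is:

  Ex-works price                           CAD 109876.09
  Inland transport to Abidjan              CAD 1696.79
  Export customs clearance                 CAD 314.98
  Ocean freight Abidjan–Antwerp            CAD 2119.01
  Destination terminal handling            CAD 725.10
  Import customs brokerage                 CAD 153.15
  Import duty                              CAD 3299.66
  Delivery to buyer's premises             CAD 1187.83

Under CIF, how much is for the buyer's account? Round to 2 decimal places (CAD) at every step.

CIF: the seller pays costs through ocean freight and marine insurance to the destination port.
Seller's account: goods 109876.09 + inland to port 1696.79 + export clearance 314.98 + freight 2119.01 = 114006.87
Buyer's account: destination terminal 725.10 + brokerage 153.15 + duty 3299.66 + delivery 1187.83 = 5365.74

Buyer's account: CAD 5365.74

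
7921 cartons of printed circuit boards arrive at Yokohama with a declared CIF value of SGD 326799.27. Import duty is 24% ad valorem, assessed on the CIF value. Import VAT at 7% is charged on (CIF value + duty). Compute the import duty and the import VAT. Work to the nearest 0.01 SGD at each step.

Import duty = 326799.27 × 24% = 78431.82
VAT base = CIF + duty = 326799.27 + 78431.82 = 405231.09
Import VAT = 405231.09 × 7% = 28366.18

Import duty: SGD 78431.82; import VAT: SGD 28366.18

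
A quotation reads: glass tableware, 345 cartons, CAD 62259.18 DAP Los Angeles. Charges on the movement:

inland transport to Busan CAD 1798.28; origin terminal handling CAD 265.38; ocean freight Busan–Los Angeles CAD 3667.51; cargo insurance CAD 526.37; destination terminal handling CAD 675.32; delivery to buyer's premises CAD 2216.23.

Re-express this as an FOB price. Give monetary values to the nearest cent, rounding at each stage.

Not relevant to the conversion: origin terminal, inland to port — on the seller under both DAP and FOB; already in the DAP price and stays in the FOB price.
From DAP to FOB, the seller no longer bears: freight, insurance, destination terminal, delivery.
FOB price = 62259.18 − 3667.51 − 526.37 − 675.32 − 2216.23 = 55173.75

FOB price: CAD 55173.75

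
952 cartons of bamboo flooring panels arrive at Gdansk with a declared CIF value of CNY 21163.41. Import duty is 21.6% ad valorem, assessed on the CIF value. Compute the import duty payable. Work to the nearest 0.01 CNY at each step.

Import duty = 21163.41 × 21.6% = 4571.30

Import duty: CNY 4571.30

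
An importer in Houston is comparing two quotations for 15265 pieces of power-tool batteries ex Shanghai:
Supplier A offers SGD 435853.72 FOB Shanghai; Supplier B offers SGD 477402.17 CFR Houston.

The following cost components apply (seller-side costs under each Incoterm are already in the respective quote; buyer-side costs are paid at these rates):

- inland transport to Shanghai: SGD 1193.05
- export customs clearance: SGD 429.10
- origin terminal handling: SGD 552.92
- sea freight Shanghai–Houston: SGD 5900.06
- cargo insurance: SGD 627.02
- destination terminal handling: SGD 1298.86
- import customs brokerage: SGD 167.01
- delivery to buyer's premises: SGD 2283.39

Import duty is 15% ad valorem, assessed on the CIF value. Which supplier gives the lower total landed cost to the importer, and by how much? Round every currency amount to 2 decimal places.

Supplier A is cheaper by SGD 40995.65

Supplier A (FOB):
CIF value = FOB price + freight + insurance = 435853.72 + 5900.06 + 627.02 = 442380.80
Import duty = 442380.80 × 15% = 66357.12
Buyer bears (A): 5900.06 + 627.02 + 1298.86 + 167.01 + 2283.39 = 10276.34
Landed cost (A) = invoice 435853.72 + 10276.34 + duty 66357.12 = 512487.18
Supplier B (CFR):
CIF value = CFR price + insurance = 477402.17 + 627.02 = 478029.19
Import duty = 478029.19 × 15% = 71704.38
Buyer bears (B): 627.02 + 1298.86 + 167.01 + 2283.39 = 4376.28
Landed cost (B) = invoice 477402.17 + 4376.28 + duty 71704.38 = 553482.83
Difference = |512487.18 − 553482.83| = 40995.65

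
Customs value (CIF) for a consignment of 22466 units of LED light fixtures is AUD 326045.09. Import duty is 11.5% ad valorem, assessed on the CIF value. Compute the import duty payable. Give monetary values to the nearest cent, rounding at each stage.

Import duty = 326045.09 × 11.5% = 37495.19

Import duty: AUD 37495.19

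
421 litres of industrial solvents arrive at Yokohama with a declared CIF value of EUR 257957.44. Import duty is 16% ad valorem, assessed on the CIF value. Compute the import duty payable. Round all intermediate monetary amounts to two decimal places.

Import duty = 257957.44 × 16% = 41273.19

Import duty: EUR 41273.19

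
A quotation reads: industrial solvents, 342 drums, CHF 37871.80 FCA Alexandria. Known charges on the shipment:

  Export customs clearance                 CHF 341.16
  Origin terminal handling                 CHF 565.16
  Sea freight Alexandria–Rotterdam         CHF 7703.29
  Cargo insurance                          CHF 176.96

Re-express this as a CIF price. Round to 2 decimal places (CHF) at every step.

Not relevant to the conversion: export clearance — on the seller under both FCA and CIF; already in the FCA price and stays in the CIF price.
From FCA to CIF, the seller additionally bears: origin terminal, freight, insurance.
CIF price = 37871.80 + 565.16 + 7703.29 + 176.96 = 46317.21

CIF price: CHF 46317.21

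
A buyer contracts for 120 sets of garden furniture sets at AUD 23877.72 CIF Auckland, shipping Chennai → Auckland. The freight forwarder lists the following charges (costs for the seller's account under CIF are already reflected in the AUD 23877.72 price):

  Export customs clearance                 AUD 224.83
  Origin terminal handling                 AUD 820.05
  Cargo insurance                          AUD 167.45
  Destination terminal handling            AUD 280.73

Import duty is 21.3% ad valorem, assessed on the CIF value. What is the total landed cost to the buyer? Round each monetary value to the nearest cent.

CIF: the seller pays costs through ocean freight and marine insurance to the destination port.
Already in the invoice (seller's account under CIF): export clearance, origin terminal, insurance — exclude.
The CIF price already equals the CIF value: 23877.72
Import duty = 23877.72 × 21.3% = 5085.95
Buyer bears: destination terminal 280.73 + duty 5085.95 = 5366.68
Landed cost = invoice 23877.72 + 5366.68 = 29244.40

Total landed cost: AUD 29244.40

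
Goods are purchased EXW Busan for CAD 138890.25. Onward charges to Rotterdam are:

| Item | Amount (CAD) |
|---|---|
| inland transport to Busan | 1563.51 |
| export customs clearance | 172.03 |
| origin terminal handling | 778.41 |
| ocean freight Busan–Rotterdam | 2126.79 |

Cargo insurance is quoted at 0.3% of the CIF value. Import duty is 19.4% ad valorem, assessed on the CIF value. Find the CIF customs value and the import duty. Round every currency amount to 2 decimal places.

CIF value: CAD 143962.88; import duty: CAD 27928.80

Let C be the CIF value. C = EXW price + pre-shipment costs + freight + 0.3% × C
C − 0.3% × C = 138890.25 + 1563.51 + 172.03 + 778.41 + 2126.79
0.997 × C = 143530.99
C = 143530.99 / 0.997 = 143962.88
Insurance premium = 0.3% × 143962.88 = 431.89
Import duty = 143962.88 × 19.4% = 27928.80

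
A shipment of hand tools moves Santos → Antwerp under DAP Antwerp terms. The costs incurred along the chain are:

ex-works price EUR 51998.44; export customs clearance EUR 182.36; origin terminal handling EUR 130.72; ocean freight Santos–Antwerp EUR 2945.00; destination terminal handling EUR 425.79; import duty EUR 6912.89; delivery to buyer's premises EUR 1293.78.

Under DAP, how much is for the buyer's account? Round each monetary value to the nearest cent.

DAP: the seller bears all costs to the named destination except import duty and clearance.
Seller's account: goods 51998.44 + export clearance 182.36 + origin terminal 130.72 + freight 2945.00 + destination terminal 425.79 + delivery 1293.78 = 56976.09
Buyer's account: duty 6912.89 = 6912.89

Buyer's account: EUR 6912.89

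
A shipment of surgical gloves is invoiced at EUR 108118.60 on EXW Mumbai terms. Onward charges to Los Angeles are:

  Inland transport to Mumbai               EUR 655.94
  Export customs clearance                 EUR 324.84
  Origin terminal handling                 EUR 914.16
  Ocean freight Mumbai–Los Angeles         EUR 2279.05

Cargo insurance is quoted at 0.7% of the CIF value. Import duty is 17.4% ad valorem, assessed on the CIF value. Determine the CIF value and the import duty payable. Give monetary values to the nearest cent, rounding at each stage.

CIF value: EUR 113084.18; import duty: EUR 19676.65

Let C be the CIF value. C = EXW price + pre-shipment costs + freight + 0.7% × C
C − 0.7% × C = 108118.60 + 655.94 + 324.84 + 914.16 + 2279.05
0.993 × C = 112292.59
C = 112292.59 / 0.993 = 113084.18
Insurance premium = 0.7% × 113084.18 = 791.59
Import duty = 113084.18 × 17.4% = 19676.65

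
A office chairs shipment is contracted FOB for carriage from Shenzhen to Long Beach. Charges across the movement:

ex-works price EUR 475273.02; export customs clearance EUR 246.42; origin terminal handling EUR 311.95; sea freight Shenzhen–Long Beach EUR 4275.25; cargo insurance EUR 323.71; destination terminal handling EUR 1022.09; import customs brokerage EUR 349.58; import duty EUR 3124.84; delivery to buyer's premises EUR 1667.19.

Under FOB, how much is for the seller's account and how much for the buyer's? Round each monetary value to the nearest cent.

FOB: the seller bears costs until goods are on board at the origin port; the buyer bears freight, insurance and all costs thereafter.
Seller's account: goods 475273.02 + export clearance 246.42 + origin terminal 311.95 = 475831.39
Buyer's account: freight 4275.25 + insurance 323.71 + destination terminal 1022.09 + brokerage 349.58 + duty 3124.84 + delivery 1667.19 = 10762.66

Seller: EUR 475831.39; buyer: EUR 10762.66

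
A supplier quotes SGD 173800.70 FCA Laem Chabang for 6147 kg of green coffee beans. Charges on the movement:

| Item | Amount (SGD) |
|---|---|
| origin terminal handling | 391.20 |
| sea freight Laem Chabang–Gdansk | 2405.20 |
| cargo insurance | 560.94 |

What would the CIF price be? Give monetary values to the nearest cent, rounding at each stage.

From FCA to CIF, the seller additionally bears: origin terminal, freight, insurance.
CIF price = 173800.70 + 391.20 + 2405.20 + 560.94 = 177158.04

CIF price: SGD 177158.04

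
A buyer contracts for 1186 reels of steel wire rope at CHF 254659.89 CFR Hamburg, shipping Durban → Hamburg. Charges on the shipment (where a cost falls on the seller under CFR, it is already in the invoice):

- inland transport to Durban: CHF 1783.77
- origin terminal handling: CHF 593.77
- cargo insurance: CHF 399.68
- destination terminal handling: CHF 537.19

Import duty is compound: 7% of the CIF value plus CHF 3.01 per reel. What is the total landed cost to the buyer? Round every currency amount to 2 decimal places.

Total landed cost: CHF 277020.79

CFR: the seller pays costs through ocean freight to the destination port, but not insurance.
Already in the invoice (seller's account under CFR): inland to port, origin terminal — exclude.
CIF value = CFR price + insurance = 254659.89 + 399.68 = 255059.57
Ad valorem component: 255059.57 × 7% = 17854.17
Specific component: 1186 × 3.01 = 3569.86
Import duty = 17854.17 + 3569.86 = 21424.03
Buyer bears: insurance 399.68 + destination terminal 537.19 + duty 21424.03 = 22360.90
Landed cost = invoice 254659.89 + 22360.90 = 277020.79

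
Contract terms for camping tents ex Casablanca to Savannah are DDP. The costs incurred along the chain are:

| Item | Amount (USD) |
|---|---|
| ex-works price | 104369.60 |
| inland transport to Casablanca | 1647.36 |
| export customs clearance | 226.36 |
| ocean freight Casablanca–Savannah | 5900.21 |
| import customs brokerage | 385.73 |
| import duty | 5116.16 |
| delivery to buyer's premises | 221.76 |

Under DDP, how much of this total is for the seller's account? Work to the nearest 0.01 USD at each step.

DDP: the seller bears all costs including import duty.
Seller's account: goods 104369.60 + inland to port 1647.36 + export clearance 226.36 + freight 5900.21 + brokerage 385.73 + duty 5116.16 + delivery 221.76 = 117867.18
Buyer's account: 0.00

Seller's account: USD 117867.18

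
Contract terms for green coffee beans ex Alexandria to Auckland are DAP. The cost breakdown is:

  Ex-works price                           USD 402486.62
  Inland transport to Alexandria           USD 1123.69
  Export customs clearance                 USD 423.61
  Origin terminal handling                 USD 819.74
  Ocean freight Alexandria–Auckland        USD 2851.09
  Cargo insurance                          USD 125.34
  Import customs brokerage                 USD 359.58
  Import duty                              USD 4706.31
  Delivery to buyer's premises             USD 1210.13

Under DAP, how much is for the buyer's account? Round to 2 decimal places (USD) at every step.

Buyer's account: USD 5065.89

DAP: the seller bears all costs to the named destination except import duty and clearance.
Seller's account: goods 402486.62 + inland to port 1123.69 + export clearance 423.61 + origin terminal 819.74 + freight 2851.09 + insurance 125.34 + delivery 1210.13 = 409040.22
Buyer's account: brokerage 359.58 + duty 4706.31 = 5065.89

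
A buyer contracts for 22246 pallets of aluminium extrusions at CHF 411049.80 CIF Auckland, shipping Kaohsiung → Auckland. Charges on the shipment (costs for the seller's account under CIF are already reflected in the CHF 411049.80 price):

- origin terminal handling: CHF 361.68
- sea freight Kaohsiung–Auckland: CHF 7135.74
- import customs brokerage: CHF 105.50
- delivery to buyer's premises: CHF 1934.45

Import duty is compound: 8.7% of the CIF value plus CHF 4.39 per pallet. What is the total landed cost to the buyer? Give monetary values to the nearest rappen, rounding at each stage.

CIF: the seller pays costs through ocean freight and marine insurance to the destination port.
Already in the invoice (seller's account under CIF): origin terminal, freight — exclude.
The CIF price already equals the CIF value: 411049.80
Ad valorem component: 411049.80 × 8.7% = 35761.33
Specific component: 22246 × 4.39 = 97659.94
Import duty = 35761.33 + 97659.94 = 133421.27
Buyer bears: brokerage 105.50 + delivery 1934.45 + duty 133421.27 = 135461.22
Landed cost = invoice 411049.80 + 135461.22 = 546511.02

Total landed cost: CHF 546511.02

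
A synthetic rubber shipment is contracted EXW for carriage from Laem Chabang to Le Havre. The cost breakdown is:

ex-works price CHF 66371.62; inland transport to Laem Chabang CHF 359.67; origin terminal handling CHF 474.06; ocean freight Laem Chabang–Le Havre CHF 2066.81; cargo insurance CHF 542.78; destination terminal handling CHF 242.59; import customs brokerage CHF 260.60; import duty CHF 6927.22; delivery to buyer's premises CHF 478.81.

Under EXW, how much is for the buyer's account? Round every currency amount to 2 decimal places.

EXW: the seller makes goods available at their premises; the buyer bears all onward costs.
Seller's account: goods 66371.62 = 66371.62
Buyer's account: inland to port 359.67 + origin terminal 474.06 + freight 2066.81 + insurance 542.78 + destination terminal 242.59 + brokerage 260.60 + duty 6927.22 + delivery 478.81 = 11352.54

Buyer's account: CHF 11352.54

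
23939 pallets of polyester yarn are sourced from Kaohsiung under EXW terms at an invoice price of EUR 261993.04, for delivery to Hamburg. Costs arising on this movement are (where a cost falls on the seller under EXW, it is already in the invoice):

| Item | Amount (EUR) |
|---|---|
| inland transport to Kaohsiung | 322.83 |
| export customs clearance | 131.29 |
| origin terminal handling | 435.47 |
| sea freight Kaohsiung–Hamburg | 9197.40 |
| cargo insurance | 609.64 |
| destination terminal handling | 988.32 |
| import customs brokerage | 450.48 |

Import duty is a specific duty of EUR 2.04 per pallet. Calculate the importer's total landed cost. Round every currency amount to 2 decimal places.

Total landed cost: EUR 322964.03

EXW: the seller makes goods available at their premises; the buyer bears all onward costs.
CIF value = EXW price + inland to port + export clearance + origin terminal + freight + insurance = 261993.04 + 322.83 + 131.29 + 435.47 + 9197.40 + 609.64 = 272689.67
Import duty = 23939 × 2.04 = 48835.56
Buyer bears: inland to port 322.83 + export clearance 131.29 + origin terminal 435.47 + freight 9197.40 + insurance 609.64 + destination terminal 988.32 + brokerage 450.48 + duty 48835.56 = 60970.99
Landed cost = invoice 261993.04 + 60970.99 = 322964.03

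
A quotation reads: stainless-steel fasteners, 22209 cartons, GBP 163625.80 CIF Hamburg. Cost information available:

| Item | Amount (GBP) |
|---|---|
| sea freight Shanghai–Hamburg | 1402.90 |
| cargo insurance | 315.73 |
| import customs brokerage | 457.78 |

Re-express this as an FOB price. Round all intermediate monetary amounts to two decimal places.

Not relevant to the conversion: brokerage — on the buyer under both terms; not part of either seller's price.
From CIF to FOB, the seller no longer bears: freight, insurance.
FOB price = 163625.80 − 1402.90 − 315.73 = 161907.17

FOB price: GBP 161907.17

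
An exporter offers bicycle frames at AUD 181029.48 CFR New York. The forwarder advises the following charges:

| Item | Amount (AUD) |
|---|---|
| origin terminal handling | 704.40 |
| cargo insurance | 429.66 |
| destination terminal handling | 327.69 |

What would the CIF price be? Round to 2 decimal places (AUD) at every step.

CIF price: AUD 181459.14

Not relevant to the conversion: origin terminal — on the seller under both CFR and CIF; already in the CFR price and stays in the CIF price. destination terminal — on the buyer under both terms; not part of either seller's price.
From CFR to CIF, the seller additionally bears: insurance.
CIF price = 181029.48 + 429.66 = 181459.14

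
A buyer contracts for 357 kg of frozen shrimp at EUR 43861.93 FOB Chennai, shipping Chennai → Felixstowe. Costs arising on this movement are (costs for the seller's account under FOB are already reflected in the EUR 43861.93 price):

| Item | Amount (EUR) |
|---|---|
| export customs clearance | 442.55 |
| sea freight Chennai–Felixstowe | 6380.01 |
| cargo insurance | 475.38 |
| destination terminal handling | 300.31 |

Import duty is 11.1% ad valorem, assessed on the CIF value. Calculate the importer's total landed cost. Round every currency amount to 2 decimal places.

Total landed cost: EUR 56647.25

FOB: the seller bears costs until goods are on board at the origin port; the buyer bears freight, insurance and all costs thereafter.
Already in the invoice (seller's account under FOB): export clearance — exclude.
CIF value = FOB price + freight + insurance = 43861.93 + 6380.01 + 475.38 = 50717.32
Import duty = 50717.32 × 11.1% = 5629.62
Buyer bears: freight 6380.01 + insurance 475.38 + destination terminal 300.31 + duty 5629.62 = 12785.32
Landed cost = invoice 43861.93 + 12785.32 = 56647.25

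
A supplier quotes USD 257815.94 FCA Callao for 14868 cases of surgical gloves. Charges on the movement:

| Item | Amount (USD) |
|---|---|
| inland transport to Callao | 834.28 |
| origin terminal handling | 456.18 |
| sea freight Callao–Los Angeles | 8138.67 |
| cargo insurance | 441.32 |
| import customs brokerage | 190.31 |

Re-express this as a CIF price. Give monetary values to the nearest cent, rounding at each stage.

Not relevant to the conversion: inland to port — on the seller under both FCA and CIF; already in the FCA price and stays in the CIF price. brokerage — on the buyer under both terms; not part of either seller's price.
From FCA to CIF, the seller additionally bears: origin terminal, freight, insurance.
CIF price = 257815.94 + 456.18 + 8138.67 + 441.32 = 266852.11

CIF price: USD 266852.11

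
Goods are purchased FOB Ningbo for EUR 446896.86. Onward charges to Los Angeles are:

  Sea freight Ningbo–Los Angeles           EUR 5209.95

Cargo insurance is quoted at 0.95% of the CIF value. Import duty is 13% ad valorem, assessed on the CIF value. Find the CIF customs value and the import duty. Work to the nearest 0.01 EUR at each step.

Let C be the CIF value. C = FOB price + freight + 0.95% × C
C − 0.95% × C = 446896.86 + 5209.95
0.9905 × C = 452106.81
C = 452106.81 / 0.9905 = 456443.02
Insurance premium = 0.95% × 456443.02 = 4336.21
Import duty = 456443.02 × 13% = 59337.59

CIF value: EUR 456443.02; import duty: EUR 59337.59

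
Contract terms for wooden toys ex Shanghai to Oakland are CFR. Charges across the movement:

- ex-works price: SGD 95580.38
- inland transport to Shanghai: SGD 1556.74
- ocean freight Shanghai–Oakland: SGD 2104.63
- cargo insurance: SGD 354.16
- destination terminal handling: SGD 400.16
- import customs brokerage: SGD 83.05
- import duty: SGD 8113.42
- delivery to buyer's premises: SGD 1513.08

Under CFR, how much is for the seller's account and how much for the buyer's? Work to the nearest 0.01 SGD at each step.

Seller: SGD 99241.75; buyer: SGD 10463.87

CFR: the seller pays costs through ocean freight to the destination port, but not insurance.
Seller's account: goods 95580.38 + inland to port 1556.74 + freight 2104.63 = 99241.75
Buyer's account: insurance 354.16 + destination terminal 400.16 + brokerage 83.05 + duty 8113.42 + delivery 1513.08 = 10463.87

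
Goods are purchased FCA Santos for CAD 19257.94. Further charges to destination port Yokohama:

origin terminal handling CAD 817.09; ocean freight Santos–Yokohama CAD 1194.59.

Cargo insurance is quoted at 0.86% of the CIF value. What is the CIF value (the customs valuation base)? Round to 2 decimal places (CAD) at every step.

Let C be the CIF value. C = FCA price + pre-shipment costs + freight + 0.86% × C
C − 0.86% × C = 19257.94 + 817.09 + 1194.59
0.9914 × C = 21269.62
C = 21269.62 / 0.9914 = 21454.13
Insurance premium = 0.86% × 21454.13 = 184.51

CIF value: CAD 21454.13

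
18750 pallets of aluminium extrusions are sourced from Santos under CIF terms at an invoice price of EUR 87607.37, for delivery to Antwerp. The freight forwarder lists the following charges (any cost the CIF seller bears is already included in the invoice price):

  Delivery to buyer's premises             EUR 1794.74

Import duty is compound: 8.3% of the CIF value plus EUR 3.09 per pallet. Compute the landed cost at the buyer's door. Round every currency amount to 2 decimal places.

CIF: the seller pays costs through ocean freight and marine insurance to the destination port.
The CIF price already equals the CIF value: 87607.37
Ad valorem component: 87607.37 × 8.3% = 7271.41
Specific component: 18750 × 3.09 = 57937.50
Import duty = 7271.41 + 57937.50 = 65208.91
Buyer bears: delivery 1794.74 + duty 65208.91 = 67003.65
Landed cost = invoice 87607.37 + 67003.65 = 154611.02

Total landed cost: EUR 154611.02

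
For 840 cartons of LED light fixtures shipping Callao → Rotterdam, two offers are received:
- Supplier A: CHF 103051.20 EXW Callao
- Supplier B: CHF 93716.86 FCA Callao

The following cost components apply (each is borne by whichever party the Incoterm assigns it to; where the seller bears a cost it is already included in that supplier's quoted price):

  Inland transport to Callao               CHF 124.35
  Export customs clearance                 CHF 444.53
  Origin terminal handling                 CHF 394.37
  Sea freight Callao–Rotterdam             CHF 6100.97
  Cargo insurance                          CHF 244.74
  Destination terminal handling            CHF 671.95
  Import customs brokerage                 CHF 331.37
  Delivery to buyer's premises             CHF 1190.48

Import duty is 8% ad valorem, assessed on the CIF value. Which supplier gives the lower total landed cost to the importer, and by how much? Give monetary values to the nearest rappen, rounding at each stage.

Supplier A (EXW):
CIF value = EXW price + inland to port + export clearance + origin terminal + freight + insurance = 103051.20 + 124.35 + 444.53 + 394.37 + 6100.97 + 244.74 = 110360.16
Import duty = 110360.16 × 8% = 8828.81
Buyer bears (A): 124.35 + 444.53 + 394.37 + 6100.97 + 244.74 + 671.95 + 331.37 + 1190.48 = 9502.76
Landed cost (A) = invoice 103051.20 + 9502.76 + duty 8828.81 = 121382.77
Supplier B (FCA):
CIF value = FCA price + origin terminal + freight + insurance = 93716.86 + 394.37 + 6100.97 + 244.74 = 100456.94
Import duty = 100456.94 × 8% = 8036.56
Buyer bears (B): 394.37 + 6100.97 + 244.74 + 671.95 + 331.37 + 1190.48 = 8933.88
Landed cost (B) = invoice 93716.86 + 8933.88 + duty 8036.56 = 110687.30
Difference = |121382.77 − 110687.30| = 10695.47

Supplier B is cheaper by CHF 10695.47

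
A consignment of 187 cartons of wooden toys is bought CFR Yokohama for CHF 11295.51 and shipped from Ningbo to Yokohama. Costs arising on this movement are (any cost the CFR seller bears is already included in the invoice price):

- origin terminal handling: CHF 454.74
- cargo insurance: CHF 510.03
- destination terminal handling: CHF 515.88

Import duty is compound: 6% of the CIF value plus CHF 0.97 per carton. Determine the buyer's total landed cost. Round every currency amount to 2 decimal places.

Total landed cost: CHF 13211.14

CFR: the seller pays costs through ocean freight to the destination port, but not insurance.
Already in the invoice (seller's account under CFR): origin terminal — exclude.
CIF value = CFR price + insurance = 11295.51 + 510.03 = 11805.54
Ad valorem component: 11805.54 × 6% = 708.33
Specific component: 187 × 0.97 = 181.39
Import duty = 708.33 + 181.39 = 889.72
Buyer bears: insurance 510.03 + destination terminal 515.88 + duty 889.72 = 1915.63
Landed cost = invoice 11295.51 + 1915.63 = 13211.14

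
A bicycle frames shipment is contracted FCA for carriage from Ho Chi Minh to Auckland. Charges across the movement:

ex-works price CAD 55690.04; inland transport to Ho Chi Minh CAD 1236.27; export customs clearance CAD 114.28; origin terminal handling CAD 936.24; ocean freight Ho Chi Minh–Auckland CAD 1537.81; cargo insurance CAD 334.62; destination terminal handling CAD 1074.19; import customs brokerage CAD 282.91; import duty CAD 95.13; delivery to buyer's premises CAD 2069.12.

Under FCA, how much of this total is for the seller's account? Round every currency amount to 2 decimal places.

FCA: the seller delivers export-cleared goods to the carrier; the buyer bears costs from that point.
Seller's account: goods 55690.04 + inland to port 1236.27 + export clearance 114.28 = 57040.59
Buyer's account: origin terminal 936.24 + freight 1537.81 + insurance 334.62 + destination terminal 1074.19 + brokerage 282.91 + duty 95.13 + delivery 2069.12 = 6330.02

Seller's account: CAD 57040.59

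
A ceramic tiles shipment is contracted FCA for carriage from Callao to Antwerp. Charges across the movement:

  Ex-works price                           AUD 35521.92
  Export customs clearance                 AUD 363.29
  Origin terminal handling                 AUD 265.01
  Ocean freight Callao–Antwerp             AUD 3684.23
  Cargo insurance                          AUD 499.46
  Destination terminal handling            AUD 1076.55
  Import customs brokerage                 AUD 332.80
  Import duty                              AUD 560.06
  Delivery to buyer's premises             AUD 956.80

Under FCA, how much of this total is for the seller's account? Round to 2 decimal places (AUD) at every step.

Seller's account: AUD 35885.21

FCA: the seller delivers export-cleared goods to the carrier; the buyer bears costs from that point.
Seller's account: goods 35521.92 + export clearance 363.29 = 35885.21
Buyer's account: origin terminal 265.01 + freight 3684.23 + insurance 499.46 + destination terminal 1076.55 + brokerage 332.80 + duty 560.06 + delivery 956.80 = 7374.91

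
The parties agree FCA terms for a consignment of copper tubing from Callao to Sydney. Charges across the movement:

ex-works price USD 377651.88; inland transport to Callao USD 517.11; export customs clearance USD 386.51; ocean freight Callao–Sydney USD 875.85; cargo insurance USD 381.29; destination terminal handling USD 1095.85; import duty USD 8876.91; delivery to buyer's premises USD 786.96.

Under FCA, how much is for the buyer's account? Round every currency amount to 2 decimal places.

Buyer's account: USD 12016.86

FCA: the seller delivers export-cleared goods to the carrier; the buyer bears costs from that point.
Seller's account: goods 377651.88 + inland to port 517.11 + export clearance 386.51 = 378555.50
Buyer's account: freight 875.85 + insurance 381.29 + destination terminal 1095.85 + duty 8876.91 + delivery 786.96 = 12016.86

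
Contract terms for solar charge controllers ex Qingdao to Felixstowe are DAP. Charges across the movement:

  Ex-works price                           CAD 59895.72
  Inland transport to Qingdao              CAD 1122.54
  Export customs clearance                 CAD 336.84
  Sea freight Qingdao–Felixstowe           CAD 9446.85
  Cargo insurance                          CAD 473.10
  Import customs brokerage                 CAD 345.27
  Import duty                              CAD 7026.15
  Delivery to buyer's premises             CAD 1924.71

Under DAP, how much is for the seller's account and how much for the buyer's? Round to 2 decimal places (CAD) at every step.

Seller: CAD 73199.76; buyer: CAD 7371.42

DAP: the seller bears all costs to the named destination except import duty and clearance.
Seller's account: goods 59895.72 + inland to port 1122.54 + export clearance 336.84 + freight 9446.85 + insurance 473.10 + delivery 1924.71 = 73199.76
Buyer's account: brokerage 345.27 + duty 7026.15 = 7371.42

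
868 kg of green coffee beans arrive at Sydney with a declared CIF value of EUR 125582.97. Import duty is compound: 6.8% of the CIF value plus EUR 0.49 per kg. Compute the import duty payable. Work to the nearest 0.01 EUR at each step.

Ad valorem component: 125582.97 × 6.8% = 8539.64
Specific component: 868 × 0.49 = 425.32
Import duty = 8539.64 + 425.32 = 8964.96

Import duty: EUR 8964.96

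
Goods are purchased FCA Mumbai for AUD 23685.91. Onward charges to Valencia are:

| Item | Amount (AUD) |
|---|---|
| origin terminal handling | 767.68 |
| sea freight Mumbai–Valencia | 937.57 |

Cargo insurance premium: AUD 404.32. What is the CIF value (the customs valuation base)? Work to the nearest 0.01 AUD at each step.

CIF value: AUD 25795.48

CIF = FCA price + pre-shipment costs + freight + insurance
CIF = 23685.91 + 767.68 + 937.57 + 404.32 = 25795.48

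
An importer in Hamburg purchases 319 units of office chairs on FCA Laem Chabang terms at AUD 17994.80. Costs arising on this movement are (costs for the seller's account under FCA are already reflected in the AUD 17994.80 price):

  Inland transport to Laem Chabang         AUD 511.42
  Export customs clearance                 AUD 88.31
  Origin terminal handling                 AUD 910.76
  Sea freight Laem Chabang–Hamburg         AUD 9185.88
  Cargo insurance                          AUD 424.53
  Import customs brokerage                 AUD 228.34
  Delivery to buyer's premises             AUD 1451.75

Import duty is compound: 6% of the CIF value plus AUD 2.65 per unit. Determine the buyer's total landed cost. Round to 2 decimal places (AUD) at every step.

Total landed cost: AUD 32752.37

FCA: the seller delivers export-cleared goods to the carrier; the buyer bears costs from that point.
Already in the invoice (seller's account under FCA): inland to port, export clearance — exclude.
CIF value = FCA price + origin terminal + freight + insurance = 17994.80 + 910.76 + 9185.88 + 424.53 = 28515.97
Ad valorem component: 28515.97 × 6% = 1710.96
Specific component: 319 × 2.65 = 845.35
Import duty = 1710.96 + 845.35 = 2556.31
Buyer bears: origin terminal 910.76 + freight 9185.88 + insurance 424.53 + brokerage 228.34 + delivery 1451.75 + duty 2556.31 = 14757.57
Landed cost = invoice 17994.80 + 14757.57 = 32752.37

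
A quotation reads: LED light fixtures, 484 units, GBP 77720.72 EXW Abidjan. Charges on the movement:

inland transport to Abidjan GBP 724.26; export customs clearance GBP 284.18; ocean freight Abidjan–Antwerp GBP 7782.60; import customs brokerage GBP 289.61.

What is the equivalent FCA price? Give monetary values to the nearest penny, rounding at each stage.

Not relevant to the conversion: freight, brokerage — on the buyer under both terms; not part of either seller's price.
From EXW to FCA, the seller additionally bears: inland to port, export clearance.
FCA price = 77720.72 + 724.26 + 284.18 = 78729.16

FCA price: GBP 78729.16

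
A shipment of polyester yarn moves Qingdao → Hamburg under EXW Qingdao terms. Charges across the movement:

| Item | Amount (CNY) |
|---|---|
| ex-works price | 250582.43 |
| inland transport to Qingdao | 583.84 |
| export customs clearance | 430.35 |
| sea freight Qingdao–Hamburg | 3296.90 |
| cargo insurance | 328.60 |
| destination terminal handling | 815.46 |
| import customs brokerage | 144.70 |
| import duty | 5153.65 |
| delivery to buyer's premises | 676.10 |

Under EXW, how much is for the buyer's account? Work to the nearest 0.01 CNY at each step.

Buyer's account: CNY 11429.60

EXW: the seller makes goods available at their premises; the buyer bears all onward costs.
Seller's account: goods 250582.43 = 250582.43
Buyer's account: inland to port 583.84 + export clearance 430.35 + freight 3296.90 + insurance 328.60 + destination terminal 815.46 + brokerage 144.70 + duty 5153.65 + delivery 676.10 = 11429.60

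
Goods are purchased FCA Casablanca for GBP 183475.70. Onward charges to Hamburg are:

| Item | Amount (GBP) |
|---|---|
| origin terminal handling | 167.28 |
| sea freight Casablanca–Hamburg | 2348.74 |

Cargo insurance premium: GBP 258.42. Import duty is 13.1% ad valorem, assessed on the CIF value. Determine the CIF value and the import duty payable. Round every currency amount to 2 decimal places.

CIF value: GBP 186250.14; import duty: GBP 24398.77

CIF = FCA price + pre-shipment costs + freight + insurance
CIF = 183475.70 + 167.28 + 2348.74 + 258.42 = 186250.14
Import duty = 186250.14 × 13.1% = 24398.77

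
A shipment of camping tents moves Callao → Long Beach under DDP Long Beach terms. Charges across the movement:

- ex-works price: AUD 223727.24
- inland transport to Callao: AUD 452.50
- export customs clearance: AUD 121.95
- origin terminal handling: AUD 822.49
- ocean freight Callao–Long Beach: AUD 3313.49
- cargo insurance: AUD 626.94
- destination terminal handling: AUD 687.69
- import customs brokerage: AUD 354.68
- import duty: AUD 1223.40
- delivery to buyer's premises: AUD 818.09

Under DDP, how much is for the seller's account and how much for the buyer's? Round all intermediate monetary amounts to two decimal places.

Seller: AUD 232148.47; buyer: AUD 0.00

DDP: the seller bears all costs including import duty.
Seller's account: goods 223727.24 + inland to port 452.50 + export clearance 121.95 + origin terminal 822.49 + freight 3313.49 + insurance 626.94 + destination terminal 687.69 + brokerage 354.68 + duty 1223.40 + delivery 818.09 = 232148.47
Buyer's account: 0.00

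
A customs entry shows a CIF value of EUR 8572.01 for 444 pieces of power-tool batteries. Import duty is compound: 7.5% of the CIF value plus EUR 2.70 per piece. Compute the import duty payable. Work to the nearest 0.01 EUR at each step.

Ad valorem component: 8572.01 × 7.5% = 642.90
Specific component: 444 × 2.70 = 1198.80
Import duty = 642.90 + 1198.80 = 1841.70

Import duty: EUR 1841.70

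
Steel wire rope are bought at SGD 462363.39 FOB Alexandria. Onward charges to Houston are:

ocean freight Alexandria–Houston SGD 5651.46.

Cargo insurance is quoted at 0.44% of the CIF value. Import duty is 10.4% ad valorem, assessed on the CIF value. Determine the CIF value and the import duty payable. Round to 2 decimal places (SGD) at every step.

CIF value: SGD 470083.22; import duty: SGD 48888.65

Let C be the CIF value. C = FOB price + freight + 0.44% × C
C − 0.44% × C = 462363.39 + 5651.46
0.9956 × C = 468014.85
C = 468014.85 / 0.9956 = 470083.22
Insurance premium = 0.44% × 470083.22 = 2068.37
Import duty = 470083.22 × 10.4% = 48888.65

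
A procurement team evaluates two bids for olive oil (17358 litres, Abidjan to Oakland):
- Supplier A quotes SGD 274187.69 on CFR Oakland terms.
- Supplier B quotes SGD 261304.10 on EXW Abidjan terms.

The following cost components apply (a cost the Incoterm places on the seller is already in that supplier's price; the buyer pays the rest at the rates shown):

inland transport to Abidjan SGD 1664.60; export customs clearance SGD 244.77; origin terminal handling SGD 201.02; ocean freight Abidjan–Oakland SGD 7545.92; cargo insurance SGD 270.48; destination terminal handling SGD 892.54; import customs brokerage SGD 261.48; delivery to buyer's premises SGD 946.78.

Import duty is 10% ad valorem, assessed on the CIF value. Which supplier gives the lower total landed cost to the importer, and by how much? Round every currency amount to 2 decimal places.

Supplier A (CFR):
CIF value = CFR price + insurance = 274187.69 + 270.48 = 274458.17
Import duty = 274458.17 × 10% = 27445.82
Buyer bears (A): 270.48 + 892.54 + 261.48 + 946.78 = 2371.28
Landed cost (A) = invoice 274187.69 + 2371.28 + duty 27445.82 = 304004.79
Supplier B (EXW):
CIF value = EXW price + inland to port + export clearance + origin terminal + freight + insurance = 261304.10 + 1664.60 + 244.77 + 201.02 + 7545.92 + 270.48 = 271230.89
Import duty = 271230.89 × 10% = 27123.09
Buyer bears (B): 1664.60 + 244.77 + 201.02 + 7545.92 + 270.48 + 892.54 + 261.48 + 946.78 = 12027.59
Landed cost (B) = invoice 261304.10 + 12027.59 + duty 27123.09 = 300454.78
Difference = |304004.79 − 300454.78| = 3550.01

Supplier B is cheaper by SGD 3550.01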